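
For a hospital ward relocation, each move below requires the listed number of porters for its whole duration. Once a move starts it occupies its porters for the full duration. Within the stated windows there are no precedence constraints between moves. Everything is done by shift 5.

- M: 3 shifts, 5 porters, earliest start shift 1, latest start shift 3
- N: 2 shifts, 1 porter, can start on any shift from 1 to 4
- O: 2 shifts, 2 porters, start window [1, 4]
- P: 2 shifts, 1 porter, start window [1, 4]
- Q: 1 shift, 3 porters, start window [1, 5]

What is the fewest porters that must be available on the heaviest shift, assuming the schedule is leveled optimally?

Early-start (M@1, N@1, O@1, P@1, Q@1) gives peak 12: s1:12  s2:9  s3:5  s4:0  s5:0.
Shift O→4, P→3, Q→4.
Schedule M@1, N@1, O@4, P@3, Q@4: s1:6  s2:6  s3:6  s4:6  s5:2 — peak 6.
Total porter-shifts = 26 over 5 shifts ⇒ peak ≥ ⌈26/5⌉ = 6, so 6 is optimal.

6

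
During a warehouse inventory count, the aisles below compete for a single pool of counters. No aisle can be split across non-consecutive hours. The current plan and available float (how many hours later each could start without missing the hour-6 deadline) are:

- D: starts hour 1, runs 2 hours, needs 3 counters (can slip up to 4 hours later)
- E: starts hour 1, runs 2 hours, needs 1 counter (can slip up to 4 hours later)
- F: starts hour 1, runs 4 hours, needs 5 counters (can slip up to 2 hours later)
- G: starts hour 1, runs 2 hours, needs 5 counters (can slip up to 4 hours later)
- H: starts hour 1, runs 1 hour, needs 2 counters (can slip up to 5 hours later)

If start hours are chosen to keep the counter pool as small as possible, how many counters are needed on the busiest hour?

Early-start (D@1, E@1, F@1, G@1, H@1) gives peak 16: h1:16  h2:14  h3:5  h4:5  h5:0  h6:0.
Shift E→3, G→5, H→3.
Schedule D@1, E@3, F@1, G@5, H@3: h1:8  h2:8  h3:8  h4:6  h5:5  h6:5 — peak 8.

8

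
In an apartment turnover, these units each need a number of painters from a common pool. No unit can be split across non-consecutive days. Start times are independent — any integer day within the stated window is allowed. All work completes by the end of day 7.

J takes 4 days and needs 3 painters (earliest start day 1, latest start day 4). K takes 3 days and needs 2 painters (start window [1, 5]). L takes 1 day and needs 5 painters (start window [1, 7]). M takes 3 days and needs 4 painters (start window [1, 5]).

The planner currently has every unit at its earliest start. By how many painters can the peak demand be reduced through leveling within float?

Early-start peak: d1:14  d2:9  d3:9  d4:3  d5:0  d6:0  d7:0 ⇒ 14.
Leveled (J@1, K@1, L@7, M@4): d1:5  d2:5  d3:5  d4:7  d5:4  d6:4  d7:5 ⇒ 7.
Reduction 14 − 7 = 7.

7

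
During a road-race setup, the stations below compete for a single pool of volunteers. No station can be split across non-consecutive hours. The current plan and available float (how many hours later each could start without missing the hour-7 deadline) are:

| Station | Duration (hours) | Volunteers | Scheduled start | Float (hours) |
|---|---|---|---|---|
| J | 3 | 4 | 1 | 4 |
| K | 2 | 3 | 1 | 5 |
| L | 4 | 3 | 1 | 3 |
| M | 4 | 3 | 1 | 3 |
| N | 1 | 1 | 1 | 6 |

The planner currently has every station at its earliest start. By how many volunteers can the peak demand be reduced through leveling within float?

Early-start peak: h1:14  h2:13  h3:10  h4:6  h5:0  h6:0  h7:0 ⇒ 14.
Leveled (J@1, K@1, L@3, M@4, N@4): h1:7  h2:7  h3:7  h4:7  h5:6  h6:6  h7:3 ⇒ 7.
Reduction 14 − 7 = 7.

7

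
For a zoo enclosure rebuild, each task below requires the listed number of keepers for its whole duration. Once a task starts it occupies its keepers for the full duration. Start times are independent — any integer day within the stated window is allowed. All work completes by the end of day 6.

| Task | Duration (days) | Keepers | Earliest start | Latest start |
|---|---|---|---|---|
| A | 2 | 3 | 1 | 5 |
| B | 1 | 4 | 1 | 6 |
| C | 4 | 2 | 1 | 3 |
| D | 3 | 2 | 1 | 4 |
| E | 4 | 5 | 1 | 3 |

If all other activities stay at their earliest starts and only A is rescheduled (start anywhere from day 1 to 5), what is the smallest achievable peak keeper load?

13

A@1: d1:16  d2:12  d3:9  d4:7  d5:0  d6:0 → peak 16
A@2: d1:13  d2:12  d3:12  d4:7  d5:0  d6:0 → peak 13
A@3: d1:13  d2:9  d3:12  d4:10  d5:0  d6:0 → peak 13
A@4: d1:13  d2:9  d3:9  d4:10  d5:3  d6:0 → peak 13
A@5: d1:13  d2:9  d3:9  d4:7  d5:3  d6:3 → peak 13
Best is A@2, peak 13.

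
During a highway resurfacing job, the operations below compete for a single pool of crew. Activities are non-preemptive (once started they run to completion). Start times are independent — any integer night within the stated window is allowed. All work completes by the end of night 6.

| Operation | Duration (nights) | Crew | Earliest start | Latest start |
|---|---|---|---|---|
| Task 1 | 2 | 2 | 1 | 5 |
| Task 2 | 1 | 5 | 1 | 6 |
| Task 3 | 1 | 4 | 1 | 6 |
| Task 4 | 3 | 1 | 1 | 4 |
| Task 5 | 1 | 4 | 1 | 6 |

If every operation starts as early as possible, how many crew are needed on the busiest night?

Early-start schedule: Task 1@1, Task 2@1, Task 3@1, Task 4@1, Task 5@1.
Load per night: night 1: 16, night 2: 3, night 3: 1, night 4: 0, night 5: 0, night 6: 0.
Peak is 16.

16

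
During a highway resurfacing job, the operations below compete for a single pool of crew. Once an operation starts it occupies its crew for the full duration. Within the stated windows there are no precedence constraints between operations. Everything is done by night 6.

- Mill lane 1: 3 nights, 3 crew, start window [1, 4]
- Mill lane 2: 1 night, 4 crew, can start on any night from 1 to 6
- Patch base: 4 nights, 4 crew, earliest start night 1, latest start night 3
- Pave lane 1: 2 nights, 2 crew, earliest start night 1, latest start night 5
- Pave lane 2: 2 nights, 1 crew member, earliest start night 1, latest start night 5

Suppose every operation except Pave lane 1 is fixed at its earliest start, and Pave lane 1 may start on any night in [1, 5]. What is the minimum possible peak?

Pave lane 1@1: n1:14  n2:10  n3:7  n4:4  n5:0  n6:0 → peak 14
Pave lane 1@2: n1:12  n2:10  n3:9  n4:4  n5:0  n6:0 → peak 12
Pave lane 1@3: n1:12  n2:8  n3:9  n4:6  n5:0  n6:0 → peak 12
Pave lane 1@4: n1:12  n2:8  n3:7  n4:6  n5:2  n6:0 → peak 12
Pave lane 1@5: n1:12  n2:8  n3:7  n4:4  n5:2  n6:2 → peak 12
Best is Pave lane 1@2, peak 12.

12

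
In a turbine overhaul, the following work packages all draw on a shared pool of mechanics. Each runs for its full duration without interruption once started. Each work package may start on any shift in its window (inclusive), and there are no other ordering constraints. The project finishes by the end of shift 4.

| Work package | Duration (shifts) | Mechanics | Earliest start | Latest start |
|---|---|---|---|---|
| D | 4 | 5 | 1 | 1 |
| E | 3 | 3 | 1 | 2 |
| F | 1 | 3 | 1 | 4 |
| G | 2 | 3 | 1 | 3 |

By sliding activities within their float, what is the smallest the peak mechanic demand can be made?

11

Early-start (D@1, E@1, F@1, G@1) gives peak 14: s1:14  s2:11  s3:8  s4:5.
Shift G→2.
Schedule D@1, E@1, F@1, G@2: s1:11  s2:11  s3:11  s4:5 — peak 11.
No arrangement of the 24 feasible schedules does better.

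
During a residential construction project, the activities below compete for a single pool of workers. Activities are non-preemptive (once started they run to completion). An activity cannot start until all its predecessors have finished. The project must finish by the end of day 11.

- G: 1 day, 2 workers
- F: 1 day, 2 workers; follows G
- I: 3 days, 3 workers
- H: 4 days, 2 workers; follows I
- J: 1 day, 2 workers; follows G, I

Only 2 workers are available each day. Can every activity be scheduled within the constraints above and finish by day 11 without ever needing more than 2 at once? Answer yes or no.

no

Total worker-days = 23; over 11 days the average is 23/11 > 2, so some day must exceed 2.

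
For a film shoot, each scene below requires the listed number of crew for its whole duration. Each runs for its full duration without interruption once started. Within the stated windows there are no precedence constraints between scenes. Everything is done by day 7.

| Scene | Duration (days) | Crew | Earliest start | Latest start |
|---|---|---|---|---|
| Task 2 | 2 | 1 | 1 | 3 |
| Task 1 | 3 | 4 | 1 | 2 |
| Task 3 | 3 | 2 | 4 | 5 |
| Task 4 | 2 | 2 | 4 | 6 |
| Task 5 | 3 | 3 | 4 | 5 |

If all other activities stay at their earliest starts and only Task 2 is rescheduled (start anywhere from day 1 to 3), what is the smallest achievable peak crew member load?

Task 2@1: d1:5  d2:5  d3:4  d4:7  d5:7  d6:5  d7:0 → peak 7
Task 2@2: d1:4  d2:5  d3:5  d4:7  d5:7  d6:5  d7:0 → peak 7
Task 2@3: d1:4  d2:4  d3:5  d4:8  d5:7  d6:5  d7:0 → peak 8
Best is Task 2@1, peak 7.

7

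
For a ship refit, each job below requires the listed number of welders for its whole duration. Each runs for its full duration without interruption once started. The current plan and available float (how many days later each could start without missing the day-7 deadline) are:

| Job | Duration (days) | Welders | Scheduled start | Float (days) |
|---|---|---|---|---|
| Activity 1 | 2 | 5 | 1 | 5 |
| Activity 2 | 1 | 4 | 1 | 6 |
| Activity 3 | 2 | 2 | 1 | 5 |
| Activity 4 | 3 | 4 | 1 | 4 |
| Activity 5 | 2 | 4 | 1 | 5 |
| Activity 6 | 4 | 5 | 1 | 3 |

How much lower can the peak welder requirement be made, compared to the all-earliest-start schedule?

15

Early-start peak: d1:24  d2:20  d3:9  d4:5  d5:0  d6:0  d7:0 ⇒ 24.
Leveled (Activity 1@1, Activity 2@1, Activity 3@2, Activity 4@3, Activity 5@6, Activity 6@4): d1:9  d2:7  d3:6  d4:9  d5:9  d6:9  d7:9 ⇒ 9.
Reduction 24 − 9 = 15.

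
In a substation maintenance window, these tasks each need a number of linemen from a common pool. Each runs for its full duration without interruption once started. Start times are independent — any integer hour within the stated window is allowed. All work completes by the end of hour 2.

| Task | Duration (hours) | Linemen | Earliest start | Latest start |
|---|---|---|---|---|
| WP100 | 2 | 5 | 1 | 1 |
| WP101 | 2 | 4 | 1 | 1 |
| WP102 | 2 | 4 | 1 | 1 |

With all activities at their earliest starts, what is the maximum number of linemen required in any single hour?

13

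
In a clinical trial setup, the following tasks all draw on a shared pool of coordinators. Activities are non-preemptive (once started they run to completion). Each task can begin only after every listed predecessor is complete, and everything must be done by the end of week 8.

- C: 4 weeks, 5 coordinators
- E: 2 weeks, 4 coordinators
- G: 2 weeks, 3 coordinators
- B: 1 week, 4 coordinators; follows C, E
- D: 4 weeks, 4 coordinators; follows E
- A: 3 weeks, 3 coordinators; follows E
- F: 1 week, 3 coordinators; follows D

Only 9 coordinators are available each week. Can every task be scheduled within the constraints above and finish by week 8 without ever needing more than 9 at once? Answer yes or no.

yes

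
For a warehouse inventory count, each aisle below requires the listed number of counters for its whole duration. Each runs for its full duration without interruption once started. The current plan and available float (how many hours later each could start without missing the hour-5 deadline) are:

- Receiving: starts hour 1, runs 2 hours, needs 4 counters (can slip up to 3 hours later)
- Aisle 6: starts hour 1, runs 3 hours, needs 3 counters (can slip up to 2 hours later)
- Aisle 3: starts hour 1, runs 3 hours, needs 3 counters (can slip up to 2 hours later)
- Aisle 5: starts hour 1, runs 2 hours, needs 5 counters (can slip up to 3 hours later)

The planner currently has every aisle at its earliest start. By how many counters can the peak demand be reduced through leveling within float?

7

Early-start peak: h1:15  h2:15  h3:6  h4:0  h5:0 ⇒ 15.
Leveled (Receiving@1, Aisle 6@1, Aisle 3@3, Aisle 5@4): h1:7  h2:7  h3:6  h4:8  h5:8 ⇒ 8.
Reduction 15 − 8 = 7.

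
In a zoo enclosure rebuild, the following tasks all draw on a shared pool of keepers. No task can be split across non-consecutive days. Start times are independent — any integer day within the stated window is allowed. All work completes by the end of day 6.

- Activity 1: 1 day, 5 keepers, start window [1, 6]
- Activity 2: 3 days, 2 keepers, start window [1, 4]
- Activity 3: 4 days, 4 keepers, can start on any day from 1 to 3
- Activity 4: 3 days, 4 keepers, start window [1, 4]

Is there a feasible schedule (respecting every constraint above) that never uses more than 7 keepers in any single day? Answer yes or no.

no

The minimum achievable peak is 8; 7 < 8, so no feasible schedule stays within the cap.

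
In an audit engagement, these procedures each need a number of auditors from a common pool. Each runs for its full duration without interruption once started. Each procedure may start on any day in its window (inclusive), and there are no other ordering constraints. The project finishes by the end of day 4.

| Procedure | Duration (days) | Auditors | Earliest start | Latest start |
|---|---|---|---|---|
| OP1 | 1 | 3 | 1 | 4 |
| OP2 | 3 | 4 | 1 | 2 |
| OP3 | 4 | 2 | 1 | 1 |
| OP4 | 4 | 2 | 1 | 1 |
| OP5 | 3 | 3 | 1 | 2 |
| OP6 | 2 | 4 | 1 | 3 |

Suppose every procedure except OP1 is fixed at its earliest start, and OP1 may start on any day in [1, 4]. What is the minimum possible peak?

15

OP1@1: d1:18  d2:15  d3:11  d4:4 → peak 18
OP1@2: d1:15  d2:18  d3:11  d4:4 → peak 18
OP1@3: d1:15  d2:15  d3:14  d4:4 → peak 15
OP1@4: d1:15  d2:15  d3:11  d4:7 → peak 15
Best is OP1@3, peak 15.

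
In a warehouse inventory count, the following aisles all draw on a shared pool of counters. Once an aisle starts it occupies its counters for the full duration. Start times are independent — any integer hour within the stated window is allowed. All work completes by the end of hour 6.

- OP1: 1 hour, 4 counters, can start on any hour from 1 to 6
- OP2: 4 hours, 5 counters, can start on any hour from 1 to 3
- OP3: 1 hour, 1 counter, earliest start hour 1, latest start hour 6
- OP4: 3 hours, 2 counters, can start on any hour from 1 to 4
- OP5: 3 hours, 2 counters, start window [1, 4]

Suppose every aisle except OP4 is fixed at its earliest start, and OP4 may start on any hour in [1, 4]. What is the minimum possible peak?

12

OP4@1: h1:14  h2:9  h3:9  h4:5  h5:0  h6:0 → peak 14
OP4@2: h1:12  h2:9  h3:9  h4:7  h5:0  h6:0 → peak 12
OP4@3: h1:12  h2:7  h3:9  h4:7  h5:2  h6:0 → peak 12
OP4@4: h1:12  h2:7  h3:7  h4:7  h5:2  h6:2 → peak 12
Best is OP4@2, peak 12.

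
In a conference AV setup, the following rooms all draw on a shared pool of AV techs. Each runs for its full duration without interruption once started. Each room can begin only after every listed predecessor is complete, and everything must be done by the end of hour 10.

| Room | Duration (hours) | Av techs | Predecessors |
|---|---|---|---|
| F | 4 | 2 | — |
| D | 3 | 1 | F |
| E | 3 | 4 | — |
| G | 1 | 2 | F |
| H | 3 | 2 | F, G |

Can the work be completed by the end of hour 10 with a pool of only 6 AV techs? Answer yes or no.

Schedule F@1, D@5, E@1, G@5, H@6: h1:6  h2:6  h3:6  h4:2  h5:3  h6:3  h7:3  h8:2  h9:0  h10:0 — peak 6 ≤ 6.

yes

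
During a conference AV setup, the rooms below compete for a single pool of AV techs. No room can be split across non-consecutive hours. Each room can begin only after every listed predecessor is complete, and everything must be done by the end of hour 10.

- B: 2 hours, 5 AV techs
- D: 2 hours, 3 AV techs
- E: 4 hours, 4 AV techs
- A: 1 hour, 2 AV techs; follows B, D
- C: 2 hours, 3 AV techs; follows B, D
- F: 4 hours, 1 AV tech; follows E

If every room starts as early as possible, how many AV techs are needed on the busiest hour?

Early-start schedule: B@1, D@1, E@1, A@3, C@3, F@5.
Load per hour: hour 1: 12, hour 2: 12, hour 3: 9, hour 4: 7, hour 5: 1, hour 6: 1, hour 7: 1, hour 8: 1, hour 9: 0, hour 10: 0.
Peak is 12.

12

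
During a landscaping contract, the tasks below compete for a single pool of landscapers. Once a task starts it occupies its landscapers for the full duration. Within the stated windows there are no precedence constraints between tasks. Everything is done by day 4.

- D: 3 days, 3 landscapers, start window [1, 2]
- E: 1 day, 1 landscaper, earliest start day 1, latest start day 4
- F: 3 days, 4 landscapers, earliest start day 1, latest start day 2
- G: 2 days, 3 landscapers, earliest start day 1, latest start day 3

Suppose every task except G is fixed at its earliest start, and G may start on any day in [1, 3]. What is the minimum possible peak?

10

G@1: d1:11  d2:10  d3:7  d4:0 → peak 11
G@2: d1:8  d2:10  d3:10  d4:0 → peak 10
G@3: d1:8  d2:7  d3:10  d4:3 → peak 10
Best is G@2, peak 10.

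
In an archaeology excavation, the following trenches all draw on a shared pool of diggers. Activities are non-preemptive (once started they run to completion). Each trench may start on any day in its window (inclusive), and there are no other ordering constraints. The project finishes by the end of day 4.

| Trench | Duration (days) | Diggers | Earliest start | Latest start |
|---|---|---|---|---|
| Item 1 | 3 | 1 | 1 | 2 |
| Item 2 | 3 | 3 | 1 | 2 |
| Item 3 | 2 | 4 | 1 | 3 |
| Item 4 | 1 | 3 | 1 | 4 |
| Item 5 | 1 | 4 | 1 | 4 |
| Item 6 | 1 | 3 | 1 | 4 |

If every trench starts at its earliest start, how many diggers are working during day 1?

At early start, day 1 has: Item 1, Item 2, Item 3, Item 4, Item 5, Item 6.
Demand: 1 + 3 + 4 + 3 + 4 + 3 = 18.

18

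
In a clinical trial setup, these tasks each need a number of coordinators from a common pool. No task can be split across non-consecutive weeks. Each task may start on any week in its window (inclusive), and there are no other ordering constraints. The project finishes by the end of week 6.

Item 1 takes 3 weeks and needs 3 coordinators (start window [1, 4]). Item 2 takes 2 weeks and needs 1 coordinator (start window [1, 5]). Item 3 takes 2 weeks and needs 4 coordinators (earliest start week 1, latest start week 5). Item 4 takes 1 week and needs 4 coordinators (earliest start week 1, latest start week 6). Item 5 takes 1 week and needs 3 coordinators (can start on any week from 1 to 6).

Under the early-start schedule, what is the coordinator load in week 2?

At early start, week 2 has: Item 1, Item 2, Item 3.
Demand: 3 + 1 + 4 = 8.

8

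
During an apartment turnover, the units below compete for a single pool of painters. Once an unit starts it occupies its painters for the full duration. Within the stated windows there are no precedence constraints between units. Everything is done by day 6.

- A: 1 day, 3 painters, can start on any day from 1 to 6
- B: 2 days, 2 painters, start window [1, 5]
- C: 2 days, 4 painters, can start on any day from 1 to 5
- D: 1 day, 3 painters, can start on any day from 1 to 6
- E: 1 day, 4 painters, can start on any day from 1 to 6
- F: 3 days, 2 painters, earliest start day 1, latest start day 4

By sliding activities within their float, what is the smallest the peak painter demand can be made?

6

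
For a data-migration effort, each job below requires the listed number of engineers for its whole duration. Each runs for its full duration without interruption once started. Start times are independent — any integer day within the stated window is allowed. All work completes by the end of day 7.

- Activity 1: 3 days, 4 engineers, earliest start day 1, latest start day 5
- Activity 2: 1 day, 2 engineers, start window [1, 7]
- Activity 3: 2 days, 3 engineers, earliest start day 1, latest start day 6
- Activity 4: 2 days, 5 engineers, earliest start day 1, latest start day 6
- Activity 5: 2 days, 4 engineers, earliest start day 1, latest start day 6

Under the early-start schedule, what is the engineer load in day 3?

At early start, day 3 has: Activity 1.
Demand: 4 = 4.

4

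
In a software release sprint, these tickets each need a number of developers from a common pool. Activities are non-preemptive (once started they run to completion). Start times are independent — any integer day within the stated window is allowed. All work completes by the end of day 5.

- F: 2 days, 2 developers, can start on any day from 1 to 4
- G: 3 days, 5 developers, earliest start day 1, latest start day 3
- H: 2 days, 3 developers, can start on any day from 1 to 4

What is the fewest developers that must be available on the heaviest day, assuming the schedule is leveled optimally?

Early-start (F@1, G@1, H@1) gives peak 10: d1:10  d2:10  d3:5  d4:0  d5:0.
Shift G→3.
Schedule F@1, G@3, H@1: d1:5  d2:5  d3:5  d4:5  d5:5 — peak 5.
Total developer-days = 25 over 5 days ⇒ peak ≥ ⌈25/5⌉ = 5, so 5 is optimal.

5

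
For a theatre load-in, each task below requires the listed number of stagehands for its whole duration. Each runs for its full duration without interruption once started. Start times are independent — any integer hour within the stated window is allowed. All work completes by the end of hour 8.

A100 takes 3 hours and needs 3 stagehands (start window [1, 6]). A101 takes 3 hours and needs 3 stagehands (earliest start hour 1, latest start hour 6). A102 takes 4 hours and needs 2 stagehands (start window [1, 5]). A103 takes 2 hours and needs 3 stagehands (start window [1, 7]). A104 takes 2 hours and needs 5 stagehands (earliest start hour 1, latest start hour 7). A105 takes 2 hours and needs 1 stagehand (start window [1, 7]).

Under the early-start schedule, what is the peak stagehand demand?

Early-start schedule: A100@1, A101@1, A102@1, A103@1, A104@1, A105@1.
Load per hour: hour 1: 17, hour 2: 17, hour 3: 8, hour 4: 2, hour 5: 0, hour 6: 0, hour 7: 0, hour 8: 0.
Peak is 17.

17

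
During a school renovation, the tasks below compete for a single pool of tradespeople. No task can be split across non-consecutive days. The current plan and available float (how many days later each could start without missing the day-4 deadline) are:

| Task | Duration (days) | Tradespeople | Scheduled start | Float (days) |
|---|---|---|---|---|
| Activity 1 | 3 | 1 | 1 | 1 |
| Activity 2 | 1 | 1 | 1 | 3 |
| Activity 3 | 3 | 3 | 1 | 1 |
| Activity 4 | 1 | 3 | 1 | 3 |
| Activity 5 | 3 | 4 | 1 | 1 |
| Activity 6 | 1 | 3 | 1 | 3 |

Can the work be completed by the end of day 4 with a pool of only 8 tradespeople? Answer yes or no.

Schedule Activity 1@1, Activity 2@1, Activity 3@1, Activity 4@1, Activity 5@2, Activity 6@4: d1:8  d2:8  d3:8  d4:7 — peak 8 ≤ 8.

yes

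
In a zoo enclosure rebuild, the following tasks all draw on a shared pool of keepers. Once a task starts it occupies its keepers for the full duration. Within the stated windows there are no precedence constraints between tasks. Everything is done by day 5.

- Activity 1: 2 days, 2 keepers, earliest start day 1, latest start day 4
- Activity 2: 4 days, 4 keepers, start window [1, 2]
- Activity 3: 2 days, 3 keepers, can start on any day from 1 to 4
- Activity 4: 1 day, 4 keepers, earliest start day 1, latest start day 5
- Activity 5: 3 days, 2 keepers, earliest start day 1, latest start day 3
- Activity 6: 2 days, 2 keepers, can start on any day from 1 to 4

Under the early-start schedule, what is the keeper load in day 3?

6

At early start, day 3 has: Activity 2, Activity 5.
Demand: 4 + 2 = 6.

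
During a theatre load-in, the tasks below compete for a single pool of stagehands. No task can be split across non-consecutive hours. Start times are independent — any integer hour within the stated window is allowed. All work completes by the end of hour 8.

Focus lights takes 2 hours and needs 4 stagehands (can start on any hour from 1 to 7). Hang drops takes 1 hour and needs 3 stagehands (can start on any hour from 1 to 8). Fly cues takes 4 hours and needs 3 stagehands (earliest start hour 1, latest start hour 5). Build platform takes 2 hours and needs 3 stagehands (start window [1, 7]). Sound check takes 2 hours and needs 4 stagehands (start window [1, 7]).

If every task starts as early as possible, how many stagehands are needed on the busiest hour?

Early-start schedule: Focus lights@1, Hang drops@1, Fly cues@1, Build platform@1, Sound check@1.
Load per hour: hour 1: 17, hour 2: 14, hour 3: 3, hour 4: 3, hour 5: 0, hour 6: 0, hour 7: 0, hour 8: 0.
Peak is 17.

17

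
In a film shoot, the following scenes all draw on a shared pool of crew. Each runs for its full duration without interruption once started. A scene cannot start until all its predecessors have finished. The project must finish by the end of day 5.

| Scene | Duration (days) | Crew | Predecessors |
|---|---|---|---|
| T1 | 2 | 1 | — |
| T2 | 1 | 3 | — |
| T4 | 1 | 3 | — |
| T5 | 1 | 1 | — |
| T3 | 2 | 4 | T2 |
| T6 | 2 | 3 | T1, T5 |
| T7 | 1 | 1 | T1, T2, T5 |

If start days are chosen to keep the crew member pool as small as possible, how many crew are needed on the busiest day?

Early-start (T1@1, T2@1, T4@1, T5@1, T3@2, T6@3, T7@3) gives peak 8: d1:8  d2:5  d3:8  d4:3  d5:0.
Shift T4→4, T6→4.
Schedule T1@1, T2@1, T4@4, T5@1, T3@2, T6@4, T7@3: d1:5  d2:5  d3:5  d4:6  d5:3 — peak 6.

6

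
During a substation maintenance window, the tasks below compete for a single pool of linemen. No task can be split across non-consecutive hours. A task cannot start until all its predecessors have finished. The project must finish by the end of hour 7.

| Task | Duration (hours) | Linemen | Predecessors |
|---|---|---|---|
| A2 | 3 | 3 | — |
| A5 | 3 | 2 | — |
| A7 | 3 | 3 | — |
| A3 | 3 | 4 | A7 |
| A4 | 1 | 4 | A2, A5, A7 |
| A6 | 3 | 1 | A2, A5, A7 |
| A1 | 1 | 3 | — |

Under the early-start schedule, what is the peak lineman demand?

11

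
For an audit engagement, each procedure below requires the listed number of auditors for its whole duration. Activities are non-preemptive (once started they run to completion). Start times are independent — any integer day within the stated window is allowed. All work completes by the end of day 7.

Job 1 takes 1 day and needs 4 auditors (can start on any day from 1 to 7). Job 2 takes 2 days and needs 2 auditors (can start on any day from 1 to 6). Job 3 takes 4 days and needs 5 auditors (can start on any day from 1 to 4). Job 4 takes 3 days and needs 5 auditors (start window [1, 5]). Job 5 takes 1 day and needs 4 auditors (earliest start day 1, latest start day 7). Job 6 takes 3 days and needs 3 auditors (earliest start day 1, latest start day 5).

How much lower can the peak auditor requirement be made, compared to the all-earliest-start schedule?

14

Early-start peak: d1:23  d2:15  d3:13  d4:5  d5:0  d6:0  d7:0 ⇒ 23.
Leveled (Job 1@1, Job 2@2, Job 3@1, Job 4@5, Job 5@4, Job 6@5): d1:9  d2:7  d3:7  d4:9  d5:8  d6:8  d7:8 ⇒ 9.
Reduction 23 − 9 = 14.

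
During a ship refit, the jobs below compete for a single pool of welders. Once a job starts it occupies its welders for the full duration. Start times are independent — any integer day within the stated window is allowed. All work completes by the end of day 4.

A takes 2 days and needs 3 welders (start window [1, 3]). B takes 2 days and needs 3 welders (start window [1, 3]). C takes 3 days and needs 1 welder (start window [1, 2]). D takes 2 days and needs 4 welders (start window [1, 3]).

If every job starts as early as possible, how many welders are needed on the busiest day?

Early-start schedule: A@1, B@1, C@1, D@1.
Load per day: day 1: 11, day 2: 11, day 3: 1, day 4: 0.
Peak is 11.

11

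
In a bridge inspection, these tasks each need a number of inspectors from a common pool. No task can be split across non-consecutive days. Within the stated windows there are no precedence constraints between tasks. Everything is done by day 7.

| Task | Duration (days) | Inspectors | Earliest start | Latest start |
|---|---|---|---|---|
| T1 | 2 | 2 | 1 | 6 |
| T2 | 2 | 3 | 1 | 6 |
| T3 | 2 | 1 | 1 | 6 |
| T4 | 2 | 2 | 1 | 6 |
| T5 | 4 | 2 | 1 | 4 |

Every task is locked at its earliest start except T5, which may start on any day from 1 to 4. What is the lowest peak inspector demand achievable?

8

T5@1: d1:10  d2:10  d3:2  d4:2  d5:0  d6:0  d7:0 → peak 10
T5@2: d1:8  d2:10  d3:2  d4:2  d5:2  d6:0  d7:0 → peak 10
T5@3: d1:8  d2:8  d3:2  d4:2  d5:2  d6:2  d7:0 → peak 8
T5@4: d1:8  d2:8  d3:0  d4:2  d5:2  d6:2  d7:2 → peak 8
Best is T5@3, peak 8.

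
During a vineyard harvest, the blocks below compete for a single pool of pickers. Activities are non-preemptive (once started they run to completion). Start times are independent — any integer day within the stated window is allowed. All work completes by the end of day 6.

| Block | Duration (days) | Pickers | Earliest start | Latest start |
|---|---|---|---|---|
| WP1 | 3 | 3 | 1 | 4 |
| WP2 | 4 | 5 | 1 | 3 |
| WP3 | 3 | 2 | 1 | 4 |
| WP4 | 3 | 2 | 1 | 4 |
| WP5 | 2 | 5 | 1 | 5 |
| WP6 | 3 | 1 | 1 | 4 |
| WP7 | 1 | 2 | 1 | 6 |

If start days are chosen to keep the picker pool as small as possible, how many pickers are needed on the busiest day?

Early-start (WP1@1, WP2@1, WP3@1, WP4@1, WP5@1, WP6@1, WP7@1) gives peak 20: d1:20  d2:18  d3:13  d4:5  d5:0  d6:0.
Shift WP4→4, WP5→5, WP6→4, WP7→4.
Schedule WP1@1, WP2@1, WP3@1, WP4@4, WP5@5, WP6@4, WP7@4: d1:10  d2:10  d3:10  d4:10  d5:8  d6:8 — peak 10.
Total picker-days = 56 over 6 days ⇒ peak ≥ ⌈56/6⌉ = 10, so 10 is optimal.

10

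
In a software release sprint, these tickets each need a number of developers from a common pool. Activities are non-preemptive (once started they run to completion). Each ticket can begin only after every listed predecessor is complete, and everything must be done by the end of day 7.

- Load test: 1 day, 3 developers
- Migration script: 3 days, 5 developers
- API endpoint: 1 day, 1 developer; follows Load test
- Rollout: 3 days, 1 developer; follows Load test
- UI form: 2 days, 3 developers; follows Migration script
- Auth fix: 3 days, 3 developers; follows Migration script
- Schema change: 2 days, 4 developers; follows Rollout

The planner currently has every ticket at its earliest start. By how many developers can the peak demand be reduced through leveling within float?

Early-start peak: d1:8  d2:7  d3:6  d4:7  d5:10  d6:7  d7:0 ⇒ 10.
Leveled (Load test@1, Migration script@1, API endpoint@2, Rollout@2, UI form@4, Auth fix@4, Schema change@6): d1:8  d2:7  d3:6  d4:7  d5:6  d6:7  d7:4 ⇒ 8.
Reduction 10 − 8 = 2.

2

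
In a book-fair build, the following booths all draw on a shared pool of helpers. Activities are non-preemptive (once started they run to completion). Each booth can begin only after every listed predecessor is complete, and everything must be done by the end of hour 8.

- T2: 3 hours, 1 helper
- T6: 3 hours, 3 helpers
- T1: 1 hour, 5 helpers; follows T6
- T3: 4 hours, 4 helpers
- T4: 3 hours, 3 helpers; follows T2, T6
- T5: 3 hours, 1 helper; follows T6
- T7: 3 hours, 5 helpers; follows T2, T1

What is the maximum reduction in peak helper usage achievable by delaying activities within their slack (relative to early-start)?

Early-start peak: h1:8  h2:8  h3:8  h4:13  h5:9  h6:9  h7:5  h8:0 ⇒ 13.
Leveled (T2@1, T6@1, T1@4, T3@1, T4@5, T5@5, T7@5): h1:8  h2:8  h3:8  h4:9  h5:9  h6:9  h7:9  h8:0 ⇒ 9.
Reduction 13 − 9 = 4.

4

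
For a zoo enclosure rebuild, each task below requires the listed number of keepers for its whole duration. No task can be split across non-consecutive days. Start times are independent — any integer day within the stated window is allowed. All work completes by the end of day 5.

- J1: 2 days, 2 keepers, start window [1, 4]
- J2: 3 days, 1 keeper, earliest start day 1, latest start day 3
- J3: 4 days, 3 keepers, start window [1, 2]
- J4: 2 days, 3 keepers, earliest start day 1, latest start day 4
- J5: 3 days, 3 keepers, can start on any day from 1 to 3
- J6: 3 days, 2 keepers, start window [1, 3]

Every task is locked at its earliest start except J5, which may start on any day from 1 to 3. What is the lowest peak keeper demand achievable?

11

J5@1: d1:14  d2:14  d3:9  d4:3  d5:0 → peak 14
J5@2: d1:11  d2:14  d3:9  d4:6  d5:0 → peak 14
J5@3: d1:11  d2:11  d3:9  d4:6  d5:3 → peak 11
Best is J5@3, peak 11.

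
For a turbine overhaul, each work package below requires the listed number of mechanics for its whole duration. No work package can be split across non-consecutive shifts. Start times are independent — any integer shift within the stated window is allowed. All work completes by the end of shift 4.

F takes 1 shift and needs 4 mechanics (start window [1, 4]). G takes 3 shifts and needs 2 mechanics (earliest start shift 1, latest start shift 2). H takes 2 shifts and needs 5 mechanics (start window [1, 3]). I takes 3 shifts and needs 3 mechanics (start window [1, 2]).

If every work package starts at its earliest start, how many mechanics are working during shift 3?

At early start, shift 3 has: G, I.
Demand: 2 + 3 = 5.

5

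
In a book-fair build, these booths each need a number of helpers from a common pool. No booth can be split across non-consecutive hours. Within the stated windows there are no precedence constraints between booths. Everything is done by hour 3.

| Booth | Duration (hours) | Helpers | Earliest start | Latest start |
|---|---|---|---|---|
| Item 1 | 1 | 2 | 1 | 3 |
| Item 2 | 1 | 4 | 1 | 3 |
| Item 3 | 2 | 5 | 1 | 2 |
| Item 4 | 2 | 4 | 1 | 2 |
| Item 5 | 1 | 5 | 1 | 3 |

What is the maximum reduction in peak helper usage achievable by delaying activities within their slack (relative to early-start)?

Early-start peak: h1:20  h2:9  h3:0 ⇒ 20.
Leveled (Item 1@1, Item 2@1, Item 3@2, Item 4@1, Item 5@3): h1:10  h2:9  h3:10 ⇒ 10.
Reduction 20 − 10 = 10.

10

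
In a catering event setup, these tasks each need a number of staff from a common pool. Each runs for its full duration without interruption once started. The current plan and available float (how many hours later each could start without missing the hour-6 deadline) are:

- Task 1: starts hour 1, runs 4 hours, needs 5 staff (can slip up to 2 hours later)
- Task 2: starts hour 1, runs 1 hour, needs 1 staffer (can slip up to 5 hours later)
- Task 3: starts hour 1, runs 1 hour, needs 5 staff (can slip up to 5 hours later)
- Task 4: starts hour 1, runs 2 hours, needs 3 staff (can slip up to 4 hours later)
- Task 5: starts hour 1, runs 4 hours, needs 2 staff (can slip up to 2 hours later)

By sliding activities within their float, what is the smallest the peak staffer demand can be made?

8

Early-start (Task 1@1, Task 2@1, Task 3@1, Task 4@1, Task 5@1) gives peak 16: h1:16  h2:10  h3:7  h4:7  h5:0  h6:0.
Shift Task 3→5, Task 4→5.
Schedule Task 1@1, Task 2@1, Task 3@5, Task 4@5, Task 5@1: h1:8  h2:7  h3:7  h4:7  h5:8  h6:3 — peak 8.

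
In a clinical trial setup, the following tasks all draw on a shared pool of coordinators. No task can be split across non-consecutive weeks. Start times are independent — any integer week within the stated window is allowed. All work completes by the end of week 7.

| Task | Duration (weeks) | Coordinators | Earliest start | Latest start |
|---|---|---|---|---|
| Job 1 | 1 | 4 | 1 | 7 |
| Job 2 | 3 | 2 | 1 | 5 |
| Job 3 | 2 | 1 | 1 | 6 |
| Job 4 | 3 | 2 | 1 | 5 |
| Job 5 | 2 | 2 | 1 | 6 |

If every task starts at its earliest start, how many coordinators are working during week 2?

At early start, week 2 has: Job 2, Job 3, Job 4, Job 5.
Demand: 2 + 1 + 2 + 2 = 7.

7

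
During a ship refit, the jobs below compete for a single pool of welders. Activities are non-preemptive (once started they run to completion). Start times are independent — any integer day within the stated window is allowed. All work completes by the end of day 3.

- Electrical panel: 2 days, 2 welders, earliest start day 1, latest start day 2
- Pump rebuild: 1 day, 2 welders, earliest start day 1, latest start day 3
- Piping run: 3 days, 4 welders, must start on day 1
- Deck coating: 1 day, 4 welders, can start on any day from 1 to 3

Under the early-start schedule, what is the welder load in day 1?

At early start, day 1 has: Electrical panel, Pump rebuild, Piping run, Deck coating.
Demand: 2 + 2 + 4 + 4 = 12.

12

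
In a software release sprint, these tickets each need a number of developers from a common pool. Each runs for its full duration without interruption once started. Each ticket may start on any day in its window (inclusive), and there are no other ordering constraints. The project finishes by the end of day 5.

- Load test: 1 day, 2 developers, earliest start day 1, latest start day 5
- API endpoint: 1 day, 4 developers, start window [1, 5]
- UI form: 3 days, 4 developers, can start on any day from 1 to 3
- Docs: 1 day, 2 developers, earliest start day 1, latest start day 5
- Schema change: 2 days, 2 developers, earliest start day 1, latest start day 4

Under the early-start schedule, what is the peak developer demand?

14

Early-start schedule: Load test@1, API endpoint@1, UI form@1, Docs@1, Schema change@1.
Load per day: day 1: 14, day 2: 6, day 3: 4, day 4: 0, day 5: 0.
Peak is 14.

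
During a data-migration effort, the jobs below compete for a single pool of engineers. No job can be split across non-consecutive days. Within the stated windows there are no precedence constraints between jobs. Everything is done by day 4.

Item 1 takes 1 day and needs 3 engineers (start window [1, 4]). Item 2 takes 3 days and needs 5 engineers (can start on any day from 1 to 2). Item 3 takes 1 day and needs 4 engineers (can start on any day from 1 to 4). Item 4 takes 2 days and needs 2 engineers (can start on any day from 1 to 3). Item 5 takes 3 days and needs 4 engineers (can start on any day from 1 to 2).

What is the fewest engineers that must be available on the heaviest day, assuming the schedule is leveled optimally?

11

Early-start (Item 1@1, Item 2@1, Item 3@1, Item 4@1, Item 5@1) gives peak 18: d1:18  d2:11  d3:9  d4:0.
Shift Item 3→4, Item 5→2.
Schedule Item 1@1, Item 2@1, Item 3@4, Item 4@1, Item 5@2: d1:10  d2:11  d3:9  d4:8 — peak 11.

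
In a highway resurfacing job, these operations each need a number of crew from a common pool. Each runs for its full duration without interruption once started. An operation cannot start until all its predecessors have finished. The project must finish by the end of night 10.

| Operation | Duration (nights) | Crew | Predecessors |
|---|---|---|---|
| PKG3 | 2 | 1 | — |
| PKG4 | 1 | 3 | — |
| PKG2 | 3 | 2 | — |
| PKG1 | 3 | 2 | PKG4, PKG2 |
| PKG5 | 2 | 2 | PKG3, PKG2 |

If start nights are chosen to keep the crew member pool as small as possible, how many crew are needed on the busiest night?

3

Early-start (PKG3@1, PKG4@1, PKG2@1, PKG1@4, PKG5@4) gives peak 6: n1:6  n2:3  n3:2  n4:4  n5:4  n6:2  n7:0  n8:0  n9:0  n10:0.
Shift PKG4→4, PKG1→5, PKG5→8.
Schedule PKG3@1, PKG4@4, PKG2@1, PKG1@5, PKG5@8: n1:3  n2:3  n3:2  n4:3  n5:2  n6:2  n7:2  n8:2  n9:2  n10:0 — peak 3.
Total crew member-nights = 21 over 10 nights ⇒ peak ≥ ⌈21/10⌉ = 3, so 3 is optimal.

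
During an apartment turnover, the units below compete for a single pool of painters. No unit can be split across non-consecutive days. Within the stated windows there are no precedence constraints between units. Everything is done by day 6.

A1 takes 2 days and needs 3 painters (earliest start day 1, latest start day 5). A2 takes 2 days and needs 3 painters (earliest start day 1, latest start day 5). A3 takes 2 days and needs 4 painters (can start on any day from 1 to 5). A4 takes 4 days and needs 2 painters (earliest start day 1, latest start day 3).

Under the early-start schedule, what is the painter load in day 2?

At early start, day 2 has: A1, A2, A3, A4.
Demand: 3 + 3 + 4 + 2 = 12.

12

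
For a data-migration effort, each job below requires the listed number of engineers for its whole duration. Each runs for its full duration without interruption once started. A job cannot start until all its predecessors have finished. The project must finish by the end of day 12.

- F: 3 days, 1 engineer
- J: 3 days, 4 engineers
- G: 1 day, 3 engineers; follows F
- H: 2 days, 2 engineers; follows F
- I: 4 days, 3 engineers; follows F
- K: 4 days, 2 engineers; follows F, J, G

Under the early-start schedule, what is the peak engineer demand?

Early-start schedule: F@1, J@1, G@4, H@4, I@4, K@5.
Load per day: day 1: 5, day 2: 5, day 3: 5, day 4: 8, day 5: 7, day 6: 5, day 7: 5, day 8: 2, day 9: 0, day 10: 0, day 11: 0, day 12: 0.
Peak is 8.

8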